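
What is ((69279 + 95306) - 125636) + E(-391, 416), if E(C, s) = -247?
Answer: 38702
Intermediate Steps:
((69279 + 95306) - 125636) + E(-391, 416) = ((69279 + 95306) - 125636) - 247 = (164585 - 125636) - 247 = 38949 - 247 = 38702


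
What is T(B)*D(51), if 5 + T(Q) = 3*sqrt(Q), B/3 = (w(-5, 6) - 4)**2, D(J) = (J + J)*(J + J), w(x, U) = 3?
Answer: -52020 + 31212*sqrt(3) ≈ 2040.8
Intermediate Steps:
D(J) = 4*J**2 (D(J) = (2*J)*(2*J) = 4*J**2)
B = 3 (B = 3*(3 - 4)**2 = 3*(-1)**2 = 3*1 = 3)
T(Q) = -5 + 3*sqrt(Q)
T(B)*D(51) = (-5 + 3*sqrt(3))*(4*51**2) = (-5 + 3*sqrt(3))*(4*2601) = (-5 + 3*sqrt(3))*10404 = -52020 + 31212*sqrt(3)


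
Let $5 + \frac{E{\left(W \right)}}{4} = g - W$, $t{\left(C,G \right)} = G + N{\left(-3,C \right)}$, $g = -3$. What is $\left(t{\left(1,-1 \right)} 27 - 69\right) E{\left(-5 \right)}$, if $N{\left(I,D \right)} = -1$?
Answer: $1476$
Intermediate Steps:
$t{\left(C,G \right)} = -1 + G$ ($t{\left(C,G \right)} = G - 1 = -1 + G$)
$E{\left(W \right)} = -32 - 4 W$ ($E{\left(W \right)} = -20 + 4 \left(-3 - W\right) = -20 - \left(12 + 4 W\right) = -32 - 4 W$)
$\left(t{\left(1,-1 \right)} 27 - 69\right) E{\left(-5 \right)} = \left(\left(-1 - 1\right) 27 - 69\right) \left(-32 - -20\right) = \left(\left(-2\right) 27 - 69\right) \left(-32 + 20\right) = \left(-54 - 69\right) \left(-12\right) = \left(-123\right) \left(-12\right) = 1476$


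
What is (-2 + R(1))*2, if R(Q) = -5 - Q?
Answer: -16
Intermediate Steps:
(-2 + R(1))*2 = (-2 + (-5 - 1*1))*2 = (-2 + (-5 - 1))*2 = (-2 - 6)*2 = -8*2 = -16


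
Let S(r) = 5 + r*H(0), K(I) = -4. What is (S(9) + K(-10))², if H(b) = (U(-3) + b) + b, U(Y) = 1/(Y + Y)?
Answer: ¼ ≈ 0.25000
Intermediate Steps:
U(Y) = 1/(2*Y)
H(b) = -⅙ + 2*b (H(b) = ((½)/(-3) + b) + b = ((½)*(-⅓) + b) + b = (-⅙ + b) + b = -⅙ + 2*b)
S(r) = 5 - r/6 (S(r) = 5 + r*(-⅙ + 2*0) = 5 + r*(-⅙ + 0) = 5 + r*(-⅙) = 5 - r/6)
(S(9) + K(-10))² = ((5 - ⅙*9) - 4)² = ((5 - 3/2) - 4)² = (7/2 - 4)² = (-½)² = ¼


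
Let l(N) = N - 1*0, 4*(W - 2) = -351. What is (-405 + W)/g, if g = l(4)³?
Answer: -1963/256 ≈ -7.6680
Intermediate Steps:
W = -343/4 (W = 2 + (¼)*(-351) = 2 - 351/4 = -343/4 ≈ -85.750)
l(N) = N (l(N) = N + 0 = N)
g = 64 (g = 4³ = 64)
(-405 + W)/g = (-405 - 343/4)/64 = (1/64)*(-1963/4) = -1963/256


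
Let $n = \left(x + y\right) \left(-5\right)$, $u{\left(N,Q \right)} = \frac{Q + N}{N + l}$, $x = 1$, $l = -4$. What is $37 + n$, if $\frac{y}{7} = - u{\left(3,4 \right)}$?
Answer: $-213$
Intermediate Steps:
$u{\left(N,Q \right)} = \frac{N + Q}{-4 + N}$ ($u{\left(N,Q \right)} = \frac{Q + N}{N - 4} = \frac{N + Q}{-4 + N}$)
$y = 49$ ($y = 7 \left(- \frac{3 + 4}{-4 + 3}\right) = 7 \left(- \frac{7}{-1}\right) = 7 \left(- \left(-1\right) 7\right) = 7 \left(\left(-1\right) \left(-7\right)\right) = 7 \cdot 7 = 49$)
$n = -250$ ($n = \left(1 + 49\right) \left(-5\right) = 50 \left(-5\right) = -250$)
$37 + n = 37 - 250 = -213$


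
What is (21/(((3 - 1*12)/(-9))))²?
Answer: 441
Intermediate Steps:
(21/(((3 - 1*12)/(-9))))² = (21/(((3 - 12)*(-⅑))))² = (21/((-9*(-⅑))))² = (21/1)² = (21*1)² = 21² = 441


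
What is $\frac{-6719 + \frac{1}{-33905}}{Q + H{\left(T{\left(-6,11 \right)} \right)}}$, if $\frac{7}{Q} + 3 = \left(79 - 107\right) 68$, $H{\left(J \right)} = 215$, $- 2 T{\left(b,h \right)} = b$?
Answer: $- \frac{217214638136}{6950491095} \approx -31.252$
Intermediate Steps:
$T{\left(b,h \right)} = - \frac{b}{2}$
$Q = - \frac{7}{1907}$ ($Q = \frac{7}{-3 + \left(79 - 107\right) 68} = \frac{7}{-3 - 1904} = \frac{7}{-1907} = 7 \left(- \frac{1}{1907}\right) = - \frac{7}{1907} \approx -0.0036707$)
$\frac{-6719 + \frac{1}{-33905}}{Q + H{\left(T{\left(-6,11 \right)} \right)}} = \frac{-6719 + \frac{1}{-33905}}{- \frac{7}{1907} + 215} = \frac{-6719 - \frac{1}{33905}}{\frac{409998}{1907}} = \left(- \frac{227807696}{33905}\right) \frac{1907}{409998} = - \frac{217214638136}{6950491095}$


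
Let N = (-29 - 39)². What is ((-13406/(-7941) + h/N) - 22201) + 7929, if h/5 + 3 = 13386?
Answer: -523462832689/36719184 ≈ -14256.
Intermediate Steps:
h = 66915 (h = -15 + 5*13386 = -15 + 66930 = 66915)
N = 4624 (N = (-68)² = 4624)
((-13406/(-7941) + h/N) - 22201) + 7929 = ((-13406/(-7941) + 66915/4624) - 22201) + 7929 = ((-13406*(-1/7941) + 66915*(1/4624)) - 22201) + 7929 = ((13406/7941 + 66915/4624) - 22201) + 7929 = (593361359/36719184 - 22201) + 7929 = -814609242625/36719184 + 7929 = -523462832689/36719184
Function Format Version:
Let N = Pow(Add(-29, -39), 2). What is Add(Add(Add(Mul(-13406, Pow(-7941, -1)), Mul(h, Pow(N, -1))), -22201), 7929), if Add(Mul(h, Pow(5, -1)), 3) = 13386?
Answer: Rational(-523462832689, 36719184) ≈ -14256.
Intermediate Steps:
h = 66915 (h = Add(-15, Mul(5, 13386)) = Add(-15, 66930) = 66915)
N = 4624 (N = Pow(-68, 2) = 4624)
Add(Add(Add(Mul(-13406, Pow(-7941, -1)), Mul(h, Pow(N, -1))), -22201), 7929) = Add(Add(Add(Mul(-13406, Pow(-7941, -1)), Mul(66915, Pow(4624, -1))), -22201), 7929) = Add(Add(Add(Mul(-13406, Rational(-1, 7941)), Mul(66915, Rational(1, 4624))), -22201), 7929) = Add(Add(Add(Rational(13406, 7941), Rational(66915, 4624)), -22201), 7929) = Add(Add(Rational(593361359, 36719184), -22201), 7929) = Add(Rational(-814609242625, 36719184), 7929) = Rational(-523462832689, 36719184)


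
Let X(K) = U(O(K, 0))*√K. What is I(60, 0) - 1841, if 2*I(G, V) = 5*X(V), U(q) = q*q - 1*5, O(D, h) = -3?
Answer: -1841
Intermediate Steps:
U(q) = -5 + q² (U(q) = q² - 5 = -5 + q²)
X(K) = 4*√K (X(K) = (-5 + (-3)²)*√K = (-5 + 9)*√K = 4*√K)
I(G, V) = 10*√V (I(G, V) = (5*(4*√V))/2 = (20*√V)/2 = 10*√V)
I(60, 0) - 1841 = 10*√0 - 1841 = 10*0 - 1841 = 0 - 1841 = -1841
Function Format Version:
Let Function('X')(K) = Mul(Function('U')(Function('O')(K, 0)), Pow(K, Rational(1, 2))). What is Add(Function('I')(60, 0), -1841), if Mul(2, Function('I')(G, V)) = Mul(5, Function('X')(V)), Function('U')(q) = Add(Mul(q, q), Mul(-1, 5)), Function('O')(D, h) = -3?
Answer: -1841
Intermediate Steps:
Function('U')(q) = Add(-5, Pow(q, 2)) (Function('U')(q) = Add(Pow(q, 2), -5) = Add(-5, Pow(q, 2)))
Function('X')(K) = Mul(4, Pow(K, Rational(1, 2))) (Function('X')(K) = Mul(Add(-5, Pow(-3, 2)), Pow(K, Rational(1, 2))) = Mul(Add(-5, 9), Pow(K, Rational(1, 2))) = Mul(4, Pow(K, Rational(1, 2))))
Function('I')(G, V) = Mul(10, Pow(V, Rational(1, 2))) (Function('I')(G, V) = Mul(Rational(1, 2), Mul(5, Mul(4, Pow(V, Rational(1, 2))))) = Mul(Rational(1, 2), Mul(20, Pow(V, Rational(1, 2)))) = Mul(10, Pow(V, Rational(1, 2))))
Add(Function('I')(60, 0), -1841) = Add(Mul(10, Pow(0, Rational(1, 2))), -1841) = Add(Mul(10, 0), -1841) = Add(0, -1841) = -1841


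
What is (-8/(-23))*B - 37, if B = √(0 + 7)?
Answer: -37 + 8*√7/23 ≈ -36.080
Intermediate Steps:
B = √7 ≈ 2.6458
(-8/(-23))*B - 37 = (-8/(-23))*√7 - 37 = (-8*(-1/23))*√7 - 37 = 8*√7/23 - 37 = -37 + 8*√7/23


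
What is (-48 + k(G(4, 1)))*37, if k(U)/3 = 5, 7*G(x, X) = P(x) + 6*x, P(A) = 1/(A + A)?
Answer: -1221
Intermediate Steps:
P(A) = 1/(2*A)
G(x, X) = 1/(14*x) + 6*x/7 (G(x, X) = (1/(2*x) + 6*x)/7 = 1/(14*x) + 6*x/7)
k(U) = 15 (k(U) = 3*5 = 15)
(-48 + k(G(4, 1)))*37 = (-48 + 15)*37 = -33*37 = -1221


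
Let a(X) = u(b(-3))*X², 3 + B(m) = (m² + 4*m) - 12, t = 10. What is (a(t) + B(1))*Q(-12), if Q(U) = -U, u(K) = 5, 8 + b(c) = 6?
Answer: 5880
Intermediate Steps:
b(c) = -2 (b(c) = -8 + 6 = -2)
B(m) = -15 + m² + 4*m (B(m) = -3 + ((m² + 4*m) - 12) = -3 + (-12 + m² + 4*m) = -15 + m² + 4*m)
a(X) = 5*X²
(a(t) + B(1))*Q(-12) = (5*10² + (-15 + 1² + 4*1))*(-1*(-12)) = (5*100 + (-15 + 1 + 4))*12 = (500 - 10)*12 = 490*12 = 5880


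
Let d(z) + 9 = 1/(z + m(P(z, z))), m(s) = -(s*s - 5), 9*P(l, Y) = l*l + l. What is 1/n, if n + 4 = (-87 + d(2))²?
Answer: 3481/31965101 ≈ 0.00010890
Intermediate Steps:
P(l, Y) = l/9 + l²/9 (P(l, Y) = (l*l + l)/9 = (l² + l)/9 = (l + l²)/9 = l/9 + l²/9)
m(s) = 5 - s² (m(s) = -(s² - 5) = -(-5 + s²) = 5 - s²)
d(z) = -9 + 1/(5 + z - z²*(1 + z)²/81) (d(z) = -9 + 1/(z + (5 - (z*(1 + z)/9)²)) = -9 + 1/(z + (5 - z²*(1 + z)²/81)) = -9 + 1/(5 + z - z²*(1 + z)²/81))
n = 31965101/3481 (n = -4 + (-87 + 9*(-396 - 81*2 + 2²*(1 + 2)²)/(405 + 81*2 - 1*2²*(1 + 2)²))² = -4 + (-87 + 9*(-396 - 162 + 4*3²)/(405 + 162 - 1*4*3²))² = -4 + (-87 + 9*(-396 - 162 + 4*9)/(405 + 162 - 1*4*9))² = -4 + (-87 + 9*(-396 - 162 + 36)/(405 + 162 - 36))² = -4 + (-87 + 9*(-522)/531)² = -4 + (-87 + 9*(1/531)*(-522))² = -4 + (-87 - 522/59)² = -4 + (-5655/59)² = -4 + 31979025/3481 = 31965101/3481 ≈ 9182.7)
1/n = 1/(31965101/3481) = 3481/31965101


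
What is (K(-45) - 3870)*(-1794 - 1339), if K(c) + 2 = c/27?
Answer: 36408593/3 ≈ 1.2136e+7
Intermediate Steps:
K(c) = -2 + c/27
(K(-45) - 3870)*(-1794 - 1339) = ((-2 + (1/27)*(-45)) - 3870)*(-1794 - 1339) = ((-2 - 5/3) - 3870)*(-3133) = (-11/3 - 3870)*(-3133) = -11621/3*(-3133) = 36408593/3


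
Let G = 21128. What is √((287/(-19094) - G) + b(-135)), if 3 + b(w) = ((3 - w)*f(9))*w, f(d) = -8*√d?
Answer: √155307420266826/19094 ≈ 652.68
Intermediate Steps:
b(w) = -3 + w*(-72 + 24*w) (b(w) = -3 + ((3 - w)*(-8*√9))*w = -3 + ((3 - w)*(-8*3))*w = -3 + ((3 - w)*(-24))*w = -3 + (-72 + 24*w)*w = -3 + w*(-72 + 24*w))
√((287/(-19094) - G) + b(-135)) = √((287/(-19094) - 1*21128) + (-3 - 72*(-135) + 24*(-135)²)) = √((287*(-1/19094) - 21128) + (-3 + 9720 + 24*18225)) = √((-287/19094 - 21128) + (-3 + 9720 + 437400)) = √(-403418319/19094 + 447117) = √(8133833679/19094) = √155307420266826/19094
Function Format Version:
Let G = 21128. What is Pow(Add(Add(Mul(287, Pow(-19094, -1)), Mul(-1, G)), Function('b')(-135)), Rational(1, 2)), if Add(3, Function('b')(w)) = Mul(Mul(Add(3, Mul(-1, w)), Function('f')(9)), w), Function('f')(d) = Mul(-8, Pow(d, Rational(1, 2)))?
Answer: Mul(Rational(1, 19094), Pow(155307420266826, Rational(1, 2))) ≈ 652.68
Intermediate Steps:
Function('b')(w) = Add(-3, Mul(w, Add(-72, Mul(24, w)))) (Function('b')(w) = Add(-3, Mul(Mul(Add(3, Mul(-1, w)), Mul(-8, Pow(9, Rational(1, 2)))), w)) = Add(-3, Mul(Mul(Add(3, Mul(-1, w)), Mul(-8, 3)), w)) = Add(-3, Mul(Mul(Add(3, Mul(-1, w)), -24), w)) = Add(-3, Mul(Add(-72, Mul(24, w)), w)) = Add(-3, Mul(w, Add(-72, Mul(24, w)))))
Pow(Add(Add(Mul(287, Pow(-19094, -1)), Mul(-1, G)), Function('b')(-135)), Rational(1, 2)) = Pow(Add(Add(Mul(287, Pow(-19094, -1)), Mul(-1, 21128)), Add(-3, Mul(-72, -135), Mul(24, Pow(-135, 2)))), Rational(1, 2)) = Pow(Add(Add(Mul(287, Rational(-1, 19094)), -21128), Add(-3, 9720, Mul(24, 18225))), Rational(1, 2)) = Pow(Add(Add(Rational(-287, 19094), -21128), Add(-3, 9720, 437400)), Rational(1, 2)) = Pow(Add(Rational(-403418319, 19094), 447117), Rational(1, 2)) = Pow(Rational(8133833679, 19094), Rational(1, 2)) = Mul(Rational(1, 19094), Pow(155307420266826, Rational(1, 2)))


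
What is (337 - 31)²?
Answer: 93636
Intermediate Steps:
(337 - 31)² = 306² = 93636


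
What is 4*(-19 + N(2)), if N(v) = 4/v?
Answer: -68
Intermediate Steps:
4*(-19 + N(2)) = 4*(-19 + 4/2) = 4*(-19 + 4*(½)) = 4*(-19 + 2) = 4*(-17) = -68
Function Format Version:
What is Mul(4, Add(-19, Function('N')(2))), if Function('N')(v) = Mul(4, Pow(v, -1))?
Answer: -68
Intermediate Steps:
Mul(4, Add(-19, Function('N')(2))) = Mul(4, Add(-19, Mul(4, Pow(2, -1)))) = Mul(4, Add(-19, Mul(4, Rational(1, 2)))) = Mul(4, Add(-19, 2)) = Mul(4, -17) = -68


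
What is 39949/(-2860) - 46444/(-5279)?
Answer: -6004687/1161380 ≈ -5.1703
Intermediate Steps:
39949/(-2860) - 46444/(-5279) = 39949*(-1/2860) - 46444*(-1/5279) = -3073/220 + 46444/5279 = -6004687/1161380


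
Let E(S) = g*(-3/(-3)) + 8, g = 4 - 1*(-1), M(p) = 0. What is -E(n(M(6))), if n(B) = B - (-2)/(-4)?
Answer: -13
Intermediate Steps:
n(B) = -½ + B (n(B) = B - (-2)*(-1)/4 = B - 1*½ = B - ½ = -½ + B)
g = 5 (g = 4 + 1 = 5)
E(S) = 13 (E(S) = 5*(-3/(-3)) + 8 = 5*(-3*(-⅓)) + 8 = 5*1 + 8 = 5 + 8 = 13)
-E(n(M(6))) = -1*13 = -13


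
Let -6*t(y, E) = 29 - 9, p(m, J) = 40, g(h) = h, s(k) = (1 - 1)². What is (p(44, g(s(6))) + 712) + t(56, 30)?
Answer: 2246/3 ≈ 748.67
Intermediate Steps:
s(k) = 0 (s(k) = 0² = 0)
t(y, E) = -10/3 (t(y, E) = -(29 - 9)/6 = -⅙*20 = -10/3)
(p(44, g(s(6))) + 712) + t(56, 30) = (40 + 712) - 10/3 = 752 - 10/3 = 2246/3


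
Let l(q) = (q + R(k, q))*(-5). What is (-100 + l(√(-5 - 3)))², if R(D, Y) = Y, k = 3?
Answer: 9200 + 4000*I*√2 ≈ 9200.0 + 5656.9*I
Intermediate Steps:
l(q) = -10*q (l(q) = (q + q)*(-5) = (2*q)*(-5) = -10*q)
(-100 + l(√(-5 - 3)))² = (-100 - 10*√(-5 - 3))² = (-100 - 20*I*√2)²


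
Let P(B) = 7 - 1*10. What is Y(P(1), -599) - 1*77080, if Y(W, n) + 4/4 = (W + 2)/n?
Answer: -46171518/599 ≈ -77081.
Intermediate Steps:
P(B) = -3 (P(B) = 7 - 10 = -3)
Y(W, n) = -1 + (2 + W)/n (Y(W, n) = -1 + (W + 2)/n = -1 + (2 + W)/n)
Y(P(1), -599) - 1*77080 = (2 - 3 - 1*(-599))/(-599) - 1*77080 = -(2 - 3 + 599)/599 - 77080 = -1/599*598 - 77080 = -598/599 - 77080 = -46171518/599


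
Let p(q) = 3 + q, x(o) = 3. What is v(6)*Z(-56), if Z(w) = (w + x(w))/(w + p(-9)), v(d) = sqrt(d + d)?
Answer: 53*sqrt(3)/31 ≈ 2.9612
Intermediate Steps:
v(d) = sqrt(2)*sqrt(d) (v(d) = sqrt(2*d) = sqrt(2)*sqrt(d))
Z(w) = (3 + w)/(-6 + w) (Z(w) = (w + 3)/(w + (3 - 9)) = (3 + w)/(w - 6) = (3 + w)/(-6 + w))
v(6)*Z(-56) = (sqrt(2)*sqrt(6))*((3 - 56)/(-6 - 56)) = (2*sqrt(3))*(-53/(-62)) = (2*sqrt(3))*(-1/62*(-53)) = (2*sqrt(3))*(53/62) = 53*sqrt(3)/31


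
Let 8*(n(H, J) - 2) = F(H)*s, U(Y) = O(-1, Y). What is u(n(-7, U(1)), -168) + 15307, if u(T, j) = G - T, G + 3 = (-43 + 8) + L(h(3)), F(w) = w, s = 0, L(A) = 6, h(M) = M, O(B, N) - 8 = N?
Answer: 15273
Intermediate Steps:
O(B, N) = 8 + N
U(Y) = 8 + Y
G = -32 (G = -3 + ((-43 + 8) + 6) = -3 + (-35 + 6) = -3 - 29 = -32)
n(H, J) = 2 (n(H, J) = 2 + (H*0)/8 = 2 + (⅛)*0 = 2 + 0 = 2)
u(T, j) = -32 - T
u(n(-7, U(1)), -168) + 15307 = (-32 - 1*2) + 15307 = (-32 - 2) + 15307 = -34 + 15307 = 15273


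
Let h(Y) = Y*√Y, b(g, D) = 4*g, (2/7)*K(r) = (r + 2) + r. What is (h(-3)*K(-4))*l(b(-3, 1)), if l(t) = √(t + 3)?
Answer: -189*√3 ≈ -327.36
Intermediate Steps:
K(r) = 7 + 7*r (K(r) = 7*((r + 2) + r)/2 = 7*((2 + r) + r)/2 = 7*(2 + 2*r)/2 = 7 + 7*r)
l(t) = √(3 + t)
h(Y) = Y^(3/2)
(h(-3)*K(-4))*l(b(-3, 1)) = ((-3)^(3/2)*(7 + 7*(-4)))*√(3 + 4*(-3)) = ((-3*I*√3)*(7 - 28))*√(3 - 12) = (-3*I*√3*(-21))*√(-9) = (63*I*√3)*(3*I) = -189*√3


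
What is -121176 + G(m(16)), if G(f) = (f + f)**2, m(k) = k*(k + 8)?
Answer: 468648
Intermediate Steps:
m(k) = k*(8 + k)
G(f) = 4*f**2 (G(f) = (2*f)**2 = 4*f**2)
-121176 + G(m(16)) = -121176 + 4*(16*(8 + 16))**2 = -121176 + 4*(16*24)**2 = -121176 + 4*384**2 = -121176 + 4*147456 = -121176 + 589824 = 468648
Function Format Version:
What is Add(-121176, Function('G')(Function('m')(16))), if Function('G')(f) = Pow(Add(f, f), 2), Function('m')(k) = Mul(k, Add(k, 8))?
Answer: 468648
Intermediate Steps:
Function('m')(k) = Mul(k, Add(8, k))
Function('G')(f) = Mul(4, Pow(f, 2)) (Function('G')(f) = Pow(Mul(2, f), 2) = Mul(4, Pow(f, 2)))
Add(-121176, Function('G')(Function('m')(16))) = Add(-121176, Mul(4, Pow(Mul(16, Add(8, 16)), 2))) = Add(-121176, Mul(4, Pow(Mul(16, 24), 2))) = Add(-121176, Mul(4, Pow(384, 2))) = Add(-121176, Mul(4, 147456)) = Add(-121176, 589824) = 468648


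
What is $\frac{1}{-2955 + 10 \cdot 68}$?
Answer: $- \frac{1}{2275} \approx -0.00043956$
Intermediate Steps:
$\frac{1}{-2955 + 10 \cdot 68} = \frac{1}{-2955 + 680} = \frac{1}{-2275} = - \frac{1}{2275}$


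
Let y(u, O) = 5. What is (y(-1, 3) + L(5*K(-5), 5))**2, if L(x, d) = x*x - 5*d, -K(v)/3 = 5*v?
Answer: 19769766025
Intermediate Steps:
K(v) = -15*v
L(x, d) = x**2 - 5*d
(y(-1, 3) + L(5*K(-5), 5))**2 = (5 + ((5*(-15*(-5)))**2 - 5*5))**2 = (5 + ((5*75)**2 - 25))**2 = (5 + (375**2 - 25))**2 = (5 + (140625 - 25))**2 = (5 + 140600)**2 = 140605**2 = 19769766025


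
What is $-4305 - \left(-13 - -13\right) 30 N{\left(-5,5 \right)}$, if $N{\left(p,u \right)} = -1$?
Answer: $-4305$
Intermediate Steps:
$-4305 - \left(-13 - -13\right) 30 N{\left(-5,5 \right)} = -4305 - \left(-13 - -13\right) 30 \left(-1\right) = -4305 - \left(-13 + 13\right) 30 \left(-1\right) = -4305 - 0 \cdot 30 \left(-1\right) = -4305 - 0 \left(-1\right) = -4305 - 0 = -4305 + 0 = -4305$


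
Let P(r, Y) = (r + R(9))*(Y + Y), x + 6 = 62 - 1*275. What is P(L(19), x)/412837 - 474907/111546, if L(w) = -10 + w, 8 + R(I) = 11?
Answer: -196645466935/46050316002 ≈ -4.2702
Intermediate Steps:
R(I) = 3 (R(I) = -8 + 11 = 3)
x = -219 (x = -6 + (62 - 1*275) = -6 + (62 - 275) = -6 - 213 = -219)
P(r, Y) = 2*Y*(3 + r) (P(r, Y) = (r + 3)*(Y + Y) = (3 + r)*(2*Y) = 2*Y*(3 + r))
P(L(19), x)/412837 - 474907/111546 = (2*(-219)*(3 + (-10 + 19)))/412837 - 474907/111546 = (2*(-219)*(3 + 9))*(1/412837) - 474907*1/111546 = (2*(-219)*12)*(1/412837) - 474907/111546 = -5256*1/412837 - 474907/111546 = -5256/412837 - 474907/111546 = -196645466935/46050316002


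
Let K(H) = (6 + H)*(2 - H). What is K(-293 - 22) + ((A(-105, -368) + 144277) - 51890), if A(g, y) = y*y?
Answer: 129858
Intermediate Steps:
A(g, y) = y²
K(H) = (2 - H)*(6 + H)
K(-293 - 22) + ((A(-105, -368) + 144277) - 51890) = (12 - (-293 - 22)² - 4*(-293 - 22)) + (((-368)² + 144277) - 51890) = (12 - 1*(-315)² - 4*(-315)) + ((135424 + 144277) - 51890) = (12 - 1*99225 + 1260) + (279701 - 51890) = (12 - 99225 + 1260) + 227811 = -97953 + 227811 = 129858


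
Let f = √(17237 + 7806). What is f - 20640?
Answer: -20640 + √25043 ≈ -20482.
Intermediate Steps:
f = √25043 ≈ 158.25
f - 20640 = √25043 - 20640 = -20640 + √25043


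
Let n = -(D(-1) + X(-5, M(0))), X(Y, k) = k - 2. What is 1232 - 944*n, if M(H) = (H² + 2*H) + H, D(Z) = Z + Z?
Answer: -2544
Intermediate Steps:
D(Z) = 2*Z
M(H) = H² + 3*H
X(Y, k) = -2 + k
n = 4 (n = -(2*(-1) + (-2 + 0*(3 + 0))) = -(-2 + (-2 + 0*3)) = -(-2 + (-2 + 0)) = -(-2 - 2) = -1*(-4) = 4)
1232 - 944*n = 1232 - 944*4 = 1232 - 3776 = -2544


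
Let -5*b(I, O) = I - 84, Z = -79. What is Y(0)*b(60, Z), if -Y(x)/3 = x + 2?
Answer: -144/5 ≈ -28.800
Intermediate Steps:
b(I, O) = 84/5 - I/5 (b(I, O) = -(I - 84)/5 = -(-84 + I)/5 = 84/5 - I/5)
Y(x) = -6 - 3*x (Y(x) = -3*(x + 2) = -3*(2 + x) = -6 - 3*x)
Y(0)*b(60, Z) = (-6 - 3*0)*(84/5 - ⅕*60) = (-6 + 0)*(84/5 - 12) = -6*24/5 = -144/5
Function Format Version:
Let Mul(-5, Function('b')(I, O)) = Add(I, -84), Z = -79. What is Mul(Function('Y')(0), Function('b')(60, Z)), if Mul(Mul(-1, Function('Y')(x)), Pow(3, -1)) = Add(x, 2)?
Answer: Rational(-144, 5) ≈ -28.800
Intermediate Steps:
Function('b')(I, O) = Add(Rational(84, 5), Mul(Rational(-1, 5), I)) (Function('b')(I, O) = Mul(Rational(-1, 5), Add(I, -84)) = Mul(Rational(-1, 5), Add(-84, I)) = Add(Rational(84, 5), Mul(Rational(-1, 5), I)))
Function('Y')(x) = Add(-6, Mul(-3, x)) (Function('Y')(x) = Mul(-3, Add(x, 2)) = Mul(-3, Add(2, x)) = Add(-6, Mul(-3, x)))
Mul(Function('Y')(0), Function('b')(60, Z)) = Mul(Add(-6, Mul(-3, 0)), Add(Rational(84, 5), Mul(Rational(-1, 5), 60))) = Mul(Add(-6, 0), Add(Rational(84, 5), -12)) = Mul(-6, Rational(24, 5)) = Rational(-144, 5)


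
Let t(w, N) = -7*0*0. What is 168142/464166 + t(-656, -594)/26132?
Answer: 84071/232083 ≈ 0.36225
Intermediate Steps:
t(w, N) = 0 (t(w, N) = 0*0 = 0)
168142/464166 + t(-656, -594)/26132 = 168142/464166 + 0/26132 = 168142*(1/464166) + 0*(1/26132) = 84071/232083 + 0 = 84071/232083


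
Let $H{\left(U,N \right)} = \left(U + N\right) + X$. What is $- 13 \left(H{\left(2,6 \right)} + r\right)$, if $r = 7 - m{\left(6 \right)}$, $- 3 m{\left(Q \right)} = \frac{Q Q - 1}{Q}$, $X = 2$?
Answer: $- \frac{4433}{18} \approx -246.28$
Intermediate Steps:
$H{\left(U,N \right)} = 2 + N + U$ ($H{\left(U,N \right)} = \left(U + N\right) + 2 = \left(N + U\right) + 2 = 2 + N + U$)
$m{\left(Q \right)} = - \frac{-1 + Q^{2}}{3 Q}$ ($m{\left(Q \right)} = - \frac{\left(Q Q - 1\right) \frac{1}{Q}}{3} = - \frac{\left(Q^{2} - 1\right) \frac{1}{Q}}{3} = - \frac{\left(-1 + Q^{2}\right) \frac{1}{Q}}{3} = - \frac{\frac{1}{Q} \left(-1 + Q^{2}\right)}{3} = - \frac{-1 + Q^{2}}{3 Q}$)
$r = \frac{161}{18}$ ($r = 7 - \frac{1 - 6^{2}}{3 \cdot 6} = 7 - \frac{1}{3} \cdot \frac{1}{6} \left(1 - 36\right) = 7 - \frac{1}{3} \cdot \frac{1}{6} \left(-35\right) = 7 - - \frac{35}{18} = 7 + \frac{35}{18} = \frac{161}{18} \approx 8.9444$)
$- 13 \left(H{\left(2,6 \right)} + r\right) = - 13 \left(\left(2 + 6 + 2\right) + \frac{161}{18}\right) = - 13 \left(10 + \frac{161}{18}\right) = \left(-13\right) \frac{341}{18} = - \frac{4433}{18}$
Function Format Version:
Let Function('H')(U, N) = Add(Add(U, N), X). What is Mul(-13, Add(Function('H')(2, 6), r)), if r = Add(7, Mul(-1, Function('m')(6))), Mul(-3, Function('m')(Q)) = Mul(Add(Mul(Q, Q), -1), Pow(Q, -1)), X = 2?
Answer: Rational(-4433, 18) ≈ -246.28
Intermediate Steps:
Function('H')(U, N) = Add(2, N, U) (Function('H')(U, N) = Add(Add(U, N), 2) = Add(Add(N, U), 2) = Add(2, N, U))
Function('m')(Q) = Mul(Rational(-1, 3), Pow(Q, -1), Add(-1, Pow(Q, 2))) (Function('m')(Q) = Mul(Rational(-1, 3), Mul(Add(Mul(Q, Q), -1), Pow(Q, -1))) = Mul(Rational(-1, 3), Mul(Add(Pow(Q, 2), -1), Pow(Q, -1))) = Mul(Rational(-1, 3), Mul(Add(-1, Pow(Q, 2)), Pow(Q, -1))) = Mul(Rational(-1, 3), Mul(Pow(Q, -1), Add(-1, Pow(Q, 2)))) = Mul(Rational(-1, 3), Pow(Q, -1), Add(-1, Pow(Q, 2))))
r = Rational(161, 18) (r = Add(7, Mul(-1, Mul(Rational(1, 3), Pow(6, -1), Add(1, Mul(-1, Pow(6, 2)))))) = Add(7, Mul(-1, Mul(Rational(1, 3), Rational(1, 6), Add(1, Mul(-1, 36))))) = Add(7, Mul(-1, Mul(Rational(1, 3), Rational(1, 6), Add(1, -36)))) = Add(7, Mul(-1, Mul(Rational(1, 3), Rational(1, 6), -35))) = Add(7, Mul(-1, Rational(-35, 18))) = Add(7, Rational(35, 18)) = Rational(161, 18) ≈ 8.9444)
Mul(-13, Add(Function('H')(2, 6), r)) = Mul(-13, Add(Add(2, 6, 2), Rational(161, 18))) = Mul(-13, Add(10, Rational(161, 18))) = Mul(-13, Rational(341, 18)) = Rational(-4433, 18)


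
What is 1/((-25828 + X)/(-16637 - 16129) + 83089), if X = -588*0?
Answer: 16383/1361260001 ≈ 1.2035e-5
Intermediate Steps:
X = 0
1/((-25828 + X)/(-16637 - 16129) + 83089) = 1/((-25828 + 0)/(-16637 - 16129) + 83089) = 1/(-25828/(-32766) + 83089) = 1/(-25828*(-1/32766) + 83089) = 1/(12914/16383 + 83089) = 1/(1361260001/16383) = 16383/1361260001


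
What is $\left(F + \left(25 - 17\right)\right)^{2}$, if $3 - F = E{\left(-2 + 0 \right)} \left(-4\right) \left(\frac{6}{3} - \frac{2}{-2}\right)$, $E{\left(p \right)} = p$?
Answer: $169$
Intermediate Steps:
$F = -21$ ($F = 3 - \left(-2 + 0\right) \left(-4\right) \left(\frac{6}{3} - \frac{2}{-2}\right) = 3 - \left(-2\right) \left(-4\right) \left(6 \cdot \frac{1}{3} - -1\right) = 3 - 8 \left(2 + 1\right) = 3 - 8 \cdot 3 = 3 - 24 = -21$)
$\left(F + \left(25 - 17\right)\right)^{2} = \left(-21 + \left(25 - 17\right)\right)^{2} = \left(-21 + 8\right)^{2} = \left(-13\right)^{2} = 169$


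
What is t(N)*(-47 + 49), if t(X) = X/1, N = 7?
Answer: 14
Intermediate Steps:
t(X) = X (t(X) = X*1 = X)
t(N)*(-47 + 49) = 7*(-47 + 49) = 7*2 = 14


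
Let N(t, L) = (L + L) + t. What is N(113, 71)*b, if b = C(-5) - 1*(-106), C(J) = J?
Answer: 25755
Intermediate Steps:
N(t, L) = t + 2*L (N(t, L) = 2*L + t = t + 2*L)
b = 101 (b = -5 - 1*(-106) = -5 + 106 = 101)
N(113, 71)*b = (113 + 2*71)*101 = (113 + 142)*101 = 255*101 = 25755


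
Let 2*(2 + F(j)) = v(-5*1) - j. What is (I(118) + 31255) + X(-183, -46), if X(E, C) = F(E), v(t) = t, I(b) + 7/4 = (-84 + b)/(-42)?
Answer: 2632513/84 ≈ 31339.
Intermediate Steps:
I(b) = 1/4 - b/42 (I(b) = -7/4 + (-84 + b)/(-42) = -7/4 + (-84 + b)*(-1/42) = -7/4 + (2 - b/42) = 1/4 - b/42)
F(j) = -9/2 - j/2 (F(j) = -2 + (-5*1 - j)/2 = -2 + (-5 - j)/2 = -2 + (-5/2 - j/2) = -9/2 - j/2)
X(E, C) = -9/2 - E/2
(I(118) + 31255) + X(-183, -46) = ((1/4 - 1/42*118) + 31255) + (-9/2 - 1/2*(-183)) = ((1/4 - 59/21) + 31255) + (-9/2 + 183/2) = (-215/84 + 31255) + 87 = 2625205/84 + 87 = 2632513/84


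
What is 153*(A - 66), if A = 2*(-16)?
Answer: -14994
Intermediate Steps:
A = -32
153*(A - 66) = 153*(-32 - 66) = 153*(-98) = -14994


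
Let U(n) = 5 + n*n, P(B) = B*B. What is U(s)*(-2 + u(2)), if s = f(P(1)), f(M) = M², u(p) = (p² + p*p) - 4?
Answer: 12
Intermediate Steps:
u(p) = -4 + 2*p² (u(p) = (p² + p²) - 4 = 2*p² - 4 = -4 + 2*p²)
P(B) = B²
s = 1 (s = (1²)² = 1² = 1)
U(n) = 5 + n²
U(s)*(-2 + u(2)) = (5 + 1²)*(-2 + (-4 + 2*2²)) = (5 + 1)*(-2 + (-4 + 2*4)) = 6*(-2 + (-4 + 8)) = 6*(-2 + 4) = 6*2 = 12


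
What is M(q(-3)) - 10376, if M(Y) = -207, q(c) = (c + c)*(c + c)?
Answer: -10583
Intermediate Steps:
q(c) = 4*c² (q(c) = (2*c)*(2*c) = 4*c²)
M(q(-3)) - 10376 = -207 - 10376 = -10583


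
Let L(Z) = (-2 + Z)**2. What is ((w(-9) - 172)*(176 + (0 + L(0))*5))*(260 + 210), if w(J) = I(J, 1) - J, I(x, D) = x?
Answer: -15844640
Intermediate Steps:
w(J) = 0 (w(J) = J - J = 0)
((w(-9) - 172)*(176 + (0 + L(0))*5))*(260 + 210) = ((0 - 172)*(176 + (0 + (-2 + 0)**2)*5))*(260 + 210) = -172*(176 + (0 + (-2)**2)*5)*470 = -172*(176 + (0 + 4)*5)*470 = -172*(176 + 4*5)*470 = -172*(176 + 20)*470 = -172*196*470 = -33712*470 = -15844640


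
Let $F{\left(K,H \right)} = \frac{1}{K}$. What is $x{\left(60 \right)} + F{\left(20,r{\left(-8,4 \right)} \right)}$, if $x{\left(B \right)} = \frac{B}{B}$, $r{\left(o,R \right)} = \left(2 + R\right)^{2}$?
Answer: $\frac{21}{20} \approx 1.05$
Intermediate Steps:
$x{\left(B \right)} = 1$
$x{\left(60 \right)} + F{\left(20,r{\left(-8,4 \right)} \right)} = 1 + \frac{1}{20} = \frac{21}{20}$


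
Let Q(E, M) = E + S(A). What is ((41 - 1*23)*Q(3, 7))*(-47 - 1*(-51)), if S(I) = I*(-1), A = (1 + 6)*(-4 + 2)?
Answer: 1224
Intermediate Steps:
A = -14 (A = 7*(-2) = -14)
S(I) = -I
Q(E, M) = 14 + E (Q(E, M) = E - 1*(-14) = E + 14 = 14 + E)
((41 - 1*23)*Q(3, 7))*(-47 - 1*(-51)) = ((41 - 1*23)*(14 + 3))*(-47 - 1*(-51)) = ((41 - 23)*17)*(-47 + 51) = (18*17)*4 = 306*4 = 1224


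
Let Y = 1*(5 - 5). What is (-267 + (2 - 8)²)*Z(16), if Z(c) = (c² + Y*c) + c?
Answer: -62832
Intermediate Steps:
Y = 0 (Y = 1*0 = 0)
Z(c) = c + c² (Z(c) = (c² + 0*c) + c = (c² + 0) + c = c² + c = c + c²)
(-267 + (2 - 8)²)*Z(16) = (-267 + (2 - 8)²)*(16*(1 + 16)) = (-267 + (-6)²)*(16*17) = (-267 + 36)*272 = -231*272 = -62832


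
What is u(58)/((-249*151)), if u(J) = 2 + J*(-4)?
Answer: 230/37599 ≈ 0.0061172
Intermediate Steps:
u(J) = 2 - 4*J
u(58)/((-249*151)) = (2 - 4*58)/((-249*151)) = (2 - 232)/(-37599) = -230*(-1/37599) = 230/37599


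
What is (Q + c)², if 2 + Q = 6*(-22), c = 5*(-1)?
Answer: 19321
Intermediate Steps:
c = -5
Q = -134 (Q = -2 + 6*(-22) = -2 - 132 = -134)
(Q + c)² = (-134 - 5)² = (-139)² = 19321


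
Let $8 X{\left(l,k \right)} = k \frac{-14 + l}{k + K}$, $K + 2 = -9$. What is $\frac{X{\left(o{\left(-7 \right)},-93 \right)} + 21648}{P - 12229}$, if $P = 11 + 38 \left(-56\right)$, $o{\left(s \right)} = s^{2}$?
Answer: $- \frac{2001599}{1326208} \approx -1.5093$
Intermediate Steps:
$K = -11$ ($K = -2 - 9 = -11$)
$P = -2117$ ($P = 11 - 2128 = -2117$)
$X{\left(l,k \right)} = \frac{k \left(-14 + l\right)}{8 \left(-11 + k\right)}$ ($X{\left(l,k \right)} = \frac{k \frac{-14 + l}{k - 11}}{8} = \frac{k \frac{-14 + l}{-11 + k}}{8} = \frac{k \frac{1}{-11 + k} \left(-14 + l\right)}{8} = \frac{k \left(-14 + l\right)}{8 \left(-11 + k\right)}$)
$\frac{X{\left(o{\left(-7 \right)},-93 \right)} + 21648}{P - 12229} = \frac{\frac{1}{8} \left(-93\right) \frac{1}{-11 - 93} \left(-14 + \left(-7\right)^{2}\right) + 21648}{-2117 - 12229} = \frac{\frac{1}{8} \left(-93\right) \frac{1}{-104} \left(-14 + 49\right) + 21648}{-14346} = \left(\frac{1}{8} \left(-93\right) \left(- \frac{1}{104}\right) 35 + 21648\right) \left(- \frac{1}{14346}\right) = \left(\frac{3255}{832} + 21648\right) \left(- \frac{1}{14346}\right) = \frac{18014391}{832} \left(- \frac{1}{14346}\right) = - \frac{2001599}{1326208}$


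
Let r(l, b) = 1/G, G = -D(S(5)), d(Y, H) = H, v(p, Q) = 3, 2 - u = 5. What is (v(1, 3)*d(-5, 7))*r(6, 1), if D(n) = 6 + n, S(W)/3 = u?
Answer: 7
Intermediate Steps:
u = -3 (u = 2 - 1*5 = 2 - 5 = -3)
S(W) = -9 (S(W) = 3*(-3) = -9)
G = 3 (G = -(6 - 9) = -1*(-3) = 3)
r(l, b) = 1/3
(v(1, 3)*d(-5, 7))*r(6, 1) = (3*7)*(1/3) = 21*(1/3) = 7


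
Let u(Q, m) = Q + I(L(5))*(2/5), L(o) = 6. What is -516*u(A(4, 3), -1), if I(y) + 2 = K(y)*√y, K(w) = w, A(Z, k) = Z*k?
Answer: -28896/5 - 6192*√6/5 ≈ -8812.7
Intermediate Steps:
I(y) = -2 + y^(3/2) (I(y) = -2 + y*√y = -2 + y^(3/2))
u(Q, m) = -⅘ + Q + 12*√6/5 (u(Q, m) = Q + (-2 + 6^(3/2))*(2/5) = Q + (-2 + 6*√6)*(2*(⅕)) = Q + (-2 + 6*√6)*(⅖) = Q + (-⅘ + 12*√6/5) = -⅘ + Q + 12*√6/5)
-516*u(A(4, 3), -1) = -516*(-⅘ + 4*3 + 12*√6/5) = -516*(-⅘ + 12 + 12*√6/5) = -516*(56/5 + 12*√6/5) = -28896/5 - 6192*√6/5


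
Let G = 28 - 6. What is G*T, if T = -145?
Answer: -3190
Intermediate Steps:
G = 22
G*T = 22*(-145) = -3190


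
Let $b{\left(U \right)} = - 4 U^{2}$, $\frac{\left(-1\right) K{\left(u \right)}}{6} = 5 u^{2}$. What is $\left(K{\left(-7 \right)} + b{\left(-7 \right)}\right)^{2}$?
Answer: $2775556$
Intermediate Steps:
$K{\left(u \right)} = - 30 u^{2}$ ($K{\left(u \right)} = - 6 \cdot 5 u^{2} = - 30 u^{2}$)
$\left(K{\left(-7 \right)} + b{\left(-7 \right)}\right)^{2} = \left(- 30 \left(-7\right)^{2} - 4 \left(-7\right)^{2}\right)^{2} = \left(\left(-30\right) 49 - 196\right)^{2} = \left(-1470 - 196\right)^{2} = \left(-1666\right)^{2} = 2775556$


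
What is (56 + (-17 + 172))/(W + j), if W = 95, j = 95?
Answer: 211/190 ≈ 1.1105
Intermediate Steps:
(56 + (-17 + 172))/(W + j) = (56 + (-17 + 172))/(95 + 95) = (56 + 155)/190 = 211*(1/190) = 211/190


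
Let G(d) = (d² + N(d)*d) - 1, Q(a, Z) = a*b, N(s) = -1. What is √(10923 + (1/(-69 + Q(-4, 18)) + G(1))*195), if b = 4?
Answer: √3099729/17 ≈ 103.56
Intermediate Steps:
Q(a, Z) = 4*a (Q(a, Z) = a*4 = 4*a)
G(d) = -1 + d² - d (G(d) = (d² - d) - 1 = -1 + d² - d)
√(10923 + (1/(-69 + Q(-4, 18)) + G(1))*195) = √(10923 + (1/(-69 + 4*(-4)) + (-1 + 1² - 1*1))*195) = √(10923 + (1/(-69 - 16) + (-1 + 1 - 1))*195) = √(10923 + (1/(-85) - 1)*195) = √(10923 + (-1/85 - 1)*195) = √(10923 - 86/85*195) = √(10923 - 3354/17) = √(182337/17) = √3099729/17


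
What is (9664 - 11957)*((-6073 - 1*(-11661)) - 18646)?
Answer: 29941994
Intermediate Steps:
(9664 - 11957)*((-6073 - 1*(-11661)) - 18646) = -2293*((-6073 + 11661) - 18646) = -2293*(5588 - 18646) = -2293*(-13058) = 29941994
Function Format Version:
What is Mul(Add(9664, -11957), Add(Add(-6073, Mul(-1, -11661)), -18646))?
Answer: 29941994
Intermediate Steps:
Mul(Add(9664, -11957), Add(Add(-6073, Mul(-1, -11661)), -18646)) = Mul(-2293, Add(Add(-6073, 11661), -18646)) = Mul(-2293, Add(5588, -18646)) = Mul(-2293, -13058) = 29941994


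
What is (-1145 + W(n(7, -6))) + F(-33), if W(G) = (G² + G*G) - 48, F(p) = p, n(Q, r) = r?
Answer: -1154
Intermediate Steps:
W(G) = -48 + 2*G² (W(G) = (G² + G²) - 48 = 2*G² - 48 = -48 + 2*G²)
(-1145 + W(n(7, -6))) + F(-33) = (-1145 + (-48 + 2*(-6)²)) - 33 = (-1145 + (-48 + 2*36)) - 33 = (-1145 + (-48 + 72)) - 33 = (-1145 + 24) - 33 = -1121 - 33 = -1154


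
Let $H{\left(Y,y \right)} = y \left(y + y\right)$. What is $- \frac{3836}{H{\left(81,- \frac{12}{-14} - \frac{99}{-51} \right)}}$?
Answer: $- \frac{27160798}{110889} \approx -244.94$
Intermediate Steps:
$H{\left(Y,y \right)} = 2 y^{2}$ ($H{\left(Y,y \right)} = y 2 y = 2 y^{2}$)
$- \frac{3836}{H{\left(81,- \frac{12}{-14} - \frac{99}{-51} \right)}} = - \frac{3836}{2 \left(- \frac{12}{-14} - \frac{99}{-51}\right)^{2}} = - \frac{3836}{2 \left(\left(-12\right) \left(- \frac{1}{14}\right) - - \frac{33}{17}\right)^{2}} = - \frac{3836}{2 \left(\frac{6}{7} + \frac{33}{17}\right)^{2}} = - \frac{3836}{2 \left(\frac{333}{119}\right)^{2}} = - \frac{3836}{2 \cdot \frac{110889}{14161}} = - \frac{3836}{\frac{221778}{14161}} = \left(-3836\right) \frac{14161}{221778} = - \frac{27160798}{110889}$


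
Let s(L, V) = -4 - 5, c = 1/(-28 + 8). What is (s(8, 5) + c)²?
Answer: 32761/400 ≈ 81.902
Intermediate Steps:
c = -1/20 (c = 1/(-20) = -1/20 ≈ -0.050000)
s(L, V) = -9
(s(8, 5) + c)² = (-9 - 1/20)² = (-181/20)² = 32761/400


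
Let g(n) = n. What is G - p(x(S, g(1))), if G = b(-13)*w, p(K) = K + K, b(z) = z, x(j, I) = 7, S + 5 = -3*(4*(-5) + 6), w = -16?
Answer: 194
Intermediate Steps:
S = 37 (S = -5 - 3*(4*(-5) + 6) = -5 - 3*(-20 + 6) = -5 - 3*(-14) = -5 + 42 = 37)
p(K) = 2*K
G = 208 (G = -13*(-16) = 208)
G - p(x(S, g(1))) = 208 - 2*7 = 208 - 1*14 = 208 - 14 = 194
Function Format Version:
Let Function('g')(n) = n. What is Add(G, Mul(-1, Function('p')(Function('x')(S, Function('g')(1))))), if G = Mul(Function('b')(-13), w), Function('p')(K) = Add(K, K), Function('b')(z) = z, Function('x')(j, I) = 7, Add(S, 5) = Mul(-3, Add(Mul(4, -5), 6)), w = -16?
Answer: 194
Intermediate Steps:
S = 37 (S = Add(-5, Mul(-3, Add(Mul(4, -5), 6))) = Add(-5, Mul(-3, Add(-20, 6))) = Add(-5, Mul(-3, -14)) = Add(-5, 42) = 37)
Function('p')(K) = Mul(2, K)
G = 208 (G = Mul(-13, -16) = 208)
Add(G, Mul(-1, Function('p')(Function('x')(S, Function('g')(1))))) = Add(208, Mul(-1, Mul(2, 7))) = Add(208, Mul(-1, 14)) = Add(208, -14) = 194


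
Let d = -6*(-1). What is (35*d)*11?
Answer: 2310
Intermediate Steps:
d = 6 (d = -3*(-2) = 6)
(35*d)*11 = (35*6)*11 = 210*11 = 2310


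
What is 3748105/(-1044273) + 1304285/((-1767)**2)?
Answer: -3446879134180/1086840700299 ≈ -3.1715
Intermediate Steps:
3748105/(-1044273) + 1304285/((-1767)**2) = 3748105*(-1/1044273) + 1304285/3122289 = -3748105/1044273 + 1304285*(1/3122289) = -3748105/1044273 + 1304285/3122289 = -3446879134180/1086840700299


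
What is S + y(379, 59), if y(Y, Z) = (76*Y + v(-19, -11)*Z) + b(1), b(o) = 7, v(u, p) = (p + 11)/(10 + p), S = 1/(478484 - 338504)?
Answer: 4032963781/139980 ≈ 28811.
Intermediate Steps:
S = 1/139980 ≈ 7.1439e-6
v(u, p) = (11 + p)/(10 + p)
y(Y, Z) = 7 + 76*Y (y(Y, Z) = (76*Y + ((11 - 11)/(10 - 11))*Z) + 7 = (76*Y + (0/(-1))*Z) + 7 = (76*Y + (-1*0)*Z) + 7 = (76*Y + 0*Z) + 7 = (76*Y + 0) + 7 = 76*Y + 7 = 7 + 76*Y)
S + y(379, 59) = 1/139980 + (7 + 76*379) = 1/139980 + (7 + 28804) = 1/139980 + 28811 = 4032963781/139980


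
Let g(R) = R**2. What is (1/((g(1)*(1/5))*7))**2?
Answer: 25/49 ≈ 0.51020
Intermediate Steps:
(1/((g(1)*(1/5))*7))**2 = (1/((1**2*(1/5))*7))**2 = (1/((1*(1*(1/5)))*7))**2 = (1/((1*(1/5))*7))**2 = (1/((1/5)*7))**2 = (1/(7/5))**2 = (5/7)**2 = 25/49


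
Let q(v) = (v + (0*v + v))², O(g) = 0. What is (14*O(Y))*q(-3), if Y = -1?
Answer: 0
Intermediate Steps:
q(v) = 4*v² (q(v) = (v + (0 + v))² = (v + v)² = (2*v)² = 4*v²)
(14*O(Y))*q(-3) = (14*0)*(4*(-3)²) = 0*(4*9) = 0*36 = 0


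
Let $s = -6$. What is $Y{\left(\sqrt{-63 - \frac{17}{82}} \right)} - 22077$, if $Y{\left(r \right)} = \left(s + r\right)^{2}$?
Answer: $-22077 + \frac{\left(492 - i \sqrt{425006}\right)^{2}}{6724} \approx -22104.0 - 95.404 i$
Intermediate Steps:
$Y{\left(r \right)} = \left(-6 + r\right)^{2}$
$Y{\left(\sqrt{-63 - \frac{17}{82}} \right)} - 22077 = \left(-6 + \sqrt{-63 - \frac{17}{82}}\right)^{2} - 22077 = \left(-6 + \sqrt{- \frac{5183}{82}}\right)^{2} - 22077 = \left(-6 + \frac{i \sqrt{425006}}{82}\right)^{2} - 22077 = -22077 + \left(-6 + \frac{i \sqrt{425006}}{82}\right)^{2}$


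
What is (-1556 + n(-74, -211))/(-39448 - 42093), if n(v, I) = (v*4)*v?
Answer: -20348/81541 ≈ -0.24954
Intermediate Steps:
n(v, I) = 4*v² (n(v, I) = (4*v)*v = 4*v²)
(-1556 + n(-74, -211))/(-39448 - 42093) = (-1556 + 4*(-74)²)/(-39448 - 42093) = (-1556 + 4*5476)/(-81541) = (-1556 + 21904)*(-1/81541) = 20348*(-1/81541) = -20348/81541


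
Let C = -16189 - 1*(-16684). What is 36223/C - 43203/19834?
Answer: 63369227/892530 ≈ 71.000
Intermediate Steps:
C = 495 (C = -16189 + 16684 = 495)
36223/C - 43203/19834 = 36223/495 - 43203/19834 = 36223*(1/495) - 43203*1/19834 = 3293/45 - 43203/19834 = 63369227/892530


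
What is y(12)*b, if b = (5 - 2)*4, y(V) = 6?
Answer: 72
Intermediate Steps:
b = 12 (b = 3*4 = 12)
y(12)*b = 6*12 = 72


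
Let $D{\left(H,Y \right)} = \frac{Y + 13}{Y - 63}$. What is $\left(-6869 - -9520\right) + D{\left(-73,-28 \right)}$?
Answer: $\frac{241256}{91} \approx 2651.2$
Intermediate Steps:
$D{\left(H,Y \right)} = \frac{13 + Y}{-63 + Y}$
$\left(-6869 - -9520\right) + D{\left(-73,-28 \right)} = \left(-6869 - -9520\right) + \frac{13 - 28}{-63 - 28} = \left(-6869 + 9520\right) + \frac{1}{-91} \left(-15\right) = 2651 - - \frac{15}{91} = 2651 + \frac{15}{91} = \frac{241256}{91}$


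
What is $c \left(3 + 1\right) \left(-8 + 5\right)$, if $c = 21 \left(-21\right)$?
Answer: $5292$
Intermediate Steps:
$c = -441$
$c \left(3 + 1\right) \left(-8 + 5\right) = - 441 \left(3 + 1\right) \left(-8 + 5\right) = - 441 \cdot 4 \left(-3\right) = \left(-441\right) \left(-12\right) = 5292$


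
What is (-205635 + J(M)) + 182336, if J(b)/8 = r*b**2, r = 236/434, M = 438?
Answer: 176044853/217 ≈ 8.1127e+5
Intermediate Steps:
r = 118/217 (r = 236*(1/434) = 118/217 ≈ 0.54378)
J(b) = 944*b**2/217 (J(b) = 8*(118*b**2/217) = 944*b**2/217)
(-205635 + J(M)) + 182336 = (-205635 + (944/217)*438**2) + 182336 = (-205635 + (944/217)*191844) + 182336 = (-205635 + 181100736/217) + 182336 = 136477941/217 + 182336 = 176044853/217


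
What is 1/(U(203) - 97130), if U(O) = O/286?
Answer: -286/27778977 ≈ -1.0296e-5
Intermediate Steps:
U(O) = O/286 (U(O) = O*(1/286) = O/286)
1/(U(203) - 97130) = 1/((1/286)*203 - 97130) = 1/(203/286 - 97130) = 1/(-27778977/286) = -286/27778977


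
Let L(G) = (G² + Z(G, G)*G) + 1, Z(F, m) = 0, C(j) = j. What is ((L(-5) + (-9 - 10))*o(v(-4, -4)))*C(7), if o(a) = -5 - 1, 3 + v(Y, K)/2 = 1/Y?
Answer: -294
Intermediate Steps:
v(Y, K) = -6 + 2/Y
o(a) = -6
L(G) = 1 + G² (L(G) = (G² + 0*G) + 1 = (G² + 0) + 1 = G² + 1 = 1 + G²)
((L(-5) + (-9 - 10))*o(v(-4, -4)))*C(7) = (((1 + (-5)²) + (-9 - 10))*(-6))*7 = (((1 + 25) - 19)*(-6))*7 = ((26 - 19)*(-6))*7 = (7*(-6))*7 = -42*7 = -294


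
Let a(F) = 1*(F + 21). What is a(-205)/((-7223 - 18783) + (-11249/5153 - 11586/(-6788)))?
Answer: 3218027888/454834595469 ≈ 0.0070752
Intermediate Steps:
a(F) = 21 + F (a(F) = 1*(21 + F) = 21 + F)
a(-205)/((-7223 - 18783) + (-11249/5153 - 11586/(-6788))) = (21 - 205)/((-7223 - 18783) + (-11249/5153 - 11586/(-6788))) = -184/(-26006 + (-11249*1/5153 - 11586*(-1/6788))) = -184/(-26006 + (-11249/5153 + 5793/3394)) = -184/(-26006 - 8327777/17489282) = -184/(-454834595469/17489282) = -184*(-17489282/454834595469) = 3218027888/454834595469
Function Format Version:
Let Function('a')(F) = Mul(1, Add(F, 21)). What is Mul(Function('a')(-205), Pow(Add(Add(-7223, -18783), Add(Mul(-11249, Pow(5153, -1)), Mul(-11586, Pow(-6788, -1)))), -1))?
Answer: Rational(3218027888, 454834595469) ≈ 0.0070752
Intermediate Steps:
Function('a')(F) = Add(21, F) (Function('a')(F) = Mul(1, Add(21, F)) = Add(21, F))
Mul(Function('a')(-205), Pow(Add(Add(-7223, -18783), Add(Mul(-11249, Pow(5153, -1)), Mul(-11586, Pow(-6788, -1)))), -1)) = Mul(Add(21, -205), Pow(Add(Add(-7223, -18783), Add(Mul(-11249, Pow(5153, -1)), Mul(-11586, Pow(-6788, -1)))), -1)) = Mul(-184, Pow(Add(-26006, Add(Mul(-11249, Rational(1, 5153)), Mul(-11586, Rational(-1, 6788)))), -1)) = Mul(-184, Pow(Add(-26006, Add(Rational(-11249, 5153), Rational(5793, 3394))), -1)) = Mul(-184, Pow(Add(-26006, Rational(-8327777, 17489282)), -1)) = Mul(-184, Pow(Rational(-454834595469, 17489282), -1)) = Mul(-184, Rational(-17489282, 454834595469)) = Rational(3218027888, 454834595469)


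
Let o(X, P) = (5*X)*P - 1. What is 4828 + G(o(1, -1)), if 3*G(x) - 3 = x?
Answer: 4827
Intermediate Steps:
o(X, P) = -1 + 5*P*X (o(X, P) = 5*P*X - 1 = -1 + 5*P*X)
G(x) = 1 + x/3
4828 + G(o(1, -1)) = 4828 + (1 + (-1 + 5*(-1)*1)/3) = 4828 + (1 + (-1 - 5)/3) = 4828 + (1 + (⅓)*(-6)) = 4828 + (1 - 2) = 4828 - 1 = 4827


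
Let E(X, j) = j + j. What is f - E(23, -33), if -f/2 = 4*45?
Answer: -294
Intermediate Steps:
E(X, j) = 2*j
f = -360 (f = -8*45 = -2*180 = -360)
f - E(23, -33) = -360 - 2*(-33) = -360 - 1*(-66) = -360 + 66 = -294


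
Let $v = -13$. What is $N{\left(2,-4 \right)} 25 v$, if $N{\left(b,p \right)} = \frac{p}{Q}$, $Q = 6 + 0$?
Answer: $\frac{650}{3} \approx 216.67$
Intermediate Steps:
$Q = 6$
$N{\left(b,p \right)} = \frac{p}{6}$
$N{\left(2,-4 \right)} 25 v = \frac{1}{6} \left(-4\right) 25 \left(-13\right) = \left(- \frac{2}{3}\right) 25 \left(-13\right) = \left(- \frac{50}{3}\right) \left(-13\right) = \frac{650}{3}$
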